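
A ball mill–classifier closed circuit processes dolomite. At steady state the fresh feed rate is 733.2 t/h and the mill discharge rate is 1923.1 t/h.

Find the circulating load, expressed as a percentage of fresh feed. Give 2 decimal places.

Discharge = new feed + return, hence
R = M − F = 1923.1 − 733.2 = 1189.9 t/h
CL = 100·R/F = 100·1189.9/733.2 = 162.29 %

CL = 162.29 %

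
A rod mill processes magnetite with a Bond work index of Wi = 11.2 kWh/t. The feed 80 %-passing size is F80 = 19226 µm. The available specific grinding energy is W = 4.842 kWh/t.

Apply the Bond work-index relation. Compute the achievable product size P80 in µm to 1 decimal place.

P80 = 393.0 µm

Bond:  W = 10 Wi (1/√P − 1/√F)
P80^-0.5 = F80^-0.5 + W/(10 Wi)
  = 4.8420/(10·11.2) + 1/√19226 = 0.043232 + 0.007212 = 0.050444
P80 = (1/0.050444)² = 19.8239² = 392.99 µm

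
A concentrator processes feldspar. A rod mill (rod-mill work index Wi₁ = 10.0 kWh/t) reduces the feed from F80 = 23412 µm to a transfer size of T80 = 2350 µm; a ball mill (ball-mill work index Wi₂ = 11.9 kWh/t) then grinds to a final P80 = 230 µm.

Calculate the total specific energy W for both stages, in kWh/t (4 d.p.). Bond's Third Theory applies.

W_Bond = 10·Wi·(1/√P₈₀ − 1/√F₈₀)
Stage 1 (23412→2350 µm, Wi₁=10.0): W₁ = 10·10.0·(0.020628 − 0.006536) = 1.4093 kWh/t
Stage 2 (2350→230 µm, Wi₂=11.9): W₂ = 10·11.9·(0.065938 − 0.020628) = 5.3918 kWh/t
W = W₁ + W₂ = 1.4093 + 5.3918 = 6.8011 kWh/t

W = 6.8011 kWh/t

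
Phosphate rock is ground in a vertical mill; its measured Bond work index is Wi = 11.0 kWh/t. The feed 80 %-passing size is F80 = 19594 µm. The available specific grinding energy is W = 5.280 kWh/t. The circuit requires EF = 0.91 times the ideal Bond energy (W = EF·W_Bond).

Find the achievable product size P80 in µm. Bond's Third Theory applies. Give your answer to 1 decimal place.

W = 10·Wi·(P80^(-½) − F80^(-½))
W_Bond = W / EF = 5.280 / 0.91 = 5.8022 kWh/t
P80^-0.5 = F80^-0.5 + W_Bond/(10 Wi)
  = 5.8022/(10·11.0) + 1/√19594 = 0.052747 + 0.007144 = 0.059891
P80 = (1/0.059891)² = 16.6969² = 278.79 µm

P80 = 278.8 µm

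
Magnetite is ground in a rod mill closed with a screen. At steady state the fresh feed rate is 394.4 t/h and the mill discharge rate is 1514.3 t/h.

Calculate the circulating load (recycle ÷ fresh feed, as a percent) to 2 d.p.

Discharge = new feed + return, hence
R = M − F = 1514.3 − 394.4 = 1119.9 t/h
CL = 100·R/F = 100·1119.9/394.4 = 283.95 %

CL = 283.95 %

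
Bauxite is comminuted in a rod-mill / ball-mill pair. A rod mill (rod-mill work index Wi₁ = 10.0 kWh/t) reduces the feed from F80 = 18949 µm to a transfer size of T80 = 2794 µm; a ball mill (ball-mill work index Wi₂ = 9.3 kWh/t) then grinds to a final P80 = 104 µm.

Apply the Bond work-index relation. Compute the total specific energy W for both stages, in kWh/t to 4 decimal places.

W = 8.5254 kWh/t

W = 10·Wi·(P80^(-½) − F80^(-½))
Stage 1 (18949→2794 µm, Wi₁=10.0): W₁ = 10·10.0·(0.018919 − 0.007265) = 1.1654 kWh/t
Stage 2 (2794→104 µm, Wi₂=9.3): W₂ = 10·9.3·(0.098058 − 0.018919) = 7.3600 kWh/t
W = W₁ + W₂ = 1.1654 + 7.3600 = 8.5254 kWh/t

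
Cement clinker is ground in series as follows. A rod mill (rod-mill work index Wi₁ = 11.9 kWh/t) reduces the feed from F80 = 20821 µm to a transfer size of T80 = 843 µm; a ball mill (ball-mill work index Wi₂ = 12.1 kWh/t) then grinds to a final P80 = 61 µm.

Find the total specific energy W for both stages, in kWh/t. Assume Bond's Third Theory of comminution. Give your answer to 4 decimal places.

Bond: W = 10·Wi·(1/√P80 − 1/√F80)
Stage 1 (20821→843 µm, Wi₁=11.9): W₁ = 10·11.9·(0.034442 − 0.006930) = 3.2739 kWh/t
Stage 2 (843→61 µm, Wi₂=12.1): W₂ = 10·12.1·(0.128037 − 0.034442) = 11.3250 kWh/t
W = W₁ + W₂ = 3.2739 + 11.3250 = 14.5989 kWh/t

W = 14.5989 kWh/t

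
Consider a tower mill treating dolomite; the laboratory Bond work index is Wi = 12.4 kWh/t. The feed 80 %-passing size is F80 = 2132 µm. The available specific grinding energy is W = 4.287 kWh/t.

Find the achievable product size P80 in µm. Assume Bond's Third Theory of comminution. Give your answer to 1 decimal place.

P80 = 316.3 µm

W = 10 Wi (1/√P80 − 1/√F80)  [Bond]
P80^(−½) = W/(10 Wi) + F80^(−½)
  = 4.2870/(10·12.4) + 1/√2132 = 0.034573 + 0.021657 = 0.056230
P80 = (1/0.056230)² = 17.7841² = 316.27 µm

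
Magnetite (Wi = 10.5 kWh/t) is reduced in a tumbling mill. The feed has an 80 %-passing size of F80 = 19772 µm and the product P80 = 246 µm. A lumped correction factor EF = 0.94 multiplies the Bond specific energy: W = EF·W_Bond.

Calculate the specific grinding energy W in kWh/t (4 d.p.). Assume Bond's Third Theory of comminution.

W = 10 Wi (P80^-0.5 − F80^-0.5)
1/√246 = 0.063758;  1/√19772 = 0.007112
W = 10·10.5·(0.063758 − 0.007112) = 5.9478 kWh/t
Apply correction: 5.9478 × 0.94 = 5.5910 kWh/t

W = 5.5910 kWh/t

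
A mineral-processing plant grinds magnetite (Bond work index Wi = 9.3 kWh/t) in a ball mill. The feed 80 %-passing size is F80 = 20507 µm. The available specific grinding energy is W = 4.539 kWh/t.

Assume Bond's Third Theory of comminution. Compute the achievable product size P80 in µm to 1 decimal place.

P80 = 321.3 µm

W = 10 Wi (P80^-0.5 − F80^-0.5)
⇒ 1/√P80 = W/(10 Wi) + 1/√F80
  = 4.5390/(10·9.3) + 1/√20507 = 0.048806 + 0.006983 = 0.055790
P80 = (1/0.055790)² = 17.9245² = 321.29 µm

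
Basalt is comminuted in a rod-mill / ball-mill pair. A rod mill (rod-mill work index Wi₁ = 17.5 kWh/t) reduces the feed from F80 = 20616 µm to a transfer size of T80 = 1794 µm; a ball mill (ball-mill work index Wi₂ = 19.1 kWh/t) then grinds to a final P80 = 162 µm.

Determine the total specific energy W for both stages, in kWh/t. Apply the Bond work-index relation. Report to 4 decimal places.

W_Bond = 10·Wi·(1/√P₈₀ − 1/√F₈₀)
Stage 1 (20616→1794 µm, Wi₁=17.5): W₁ = 10·17.5·(0.023610 − 0.006965) = 2.9129 kWh/t
Stage 2 (1794→162 µm, Wi₂=19.1): W₂ = 10·19.1·(0.078567 − 0.023610) = 10.4969 kWh/t
W = W₁ + W₂ = 2.9129 + 10.4969 = 13.4098 kWh/t

W = 13.4098 kWh/t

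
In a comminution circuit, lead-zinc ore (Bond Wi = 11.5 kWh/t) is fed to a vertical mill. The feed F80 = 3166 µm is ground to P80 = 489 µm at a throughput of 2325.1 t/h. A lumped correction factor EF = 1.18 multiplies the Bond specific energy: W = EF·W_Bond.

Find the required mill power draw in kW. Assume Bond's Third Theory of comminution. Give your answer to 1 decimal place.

P = 8660.7 kW

W = 10 Wi / √P80 − 10 Wi / √F80
W = 10·11.5·(1/√489 − 1/√3166) = 10·11.5·(0.027449) = 3.1567 kWh/t
Apply correction: 3.1567 × 1.18 = 3.7249 kWh/t
P = W·T = 3.7249·2325.1 = 8660.7 kW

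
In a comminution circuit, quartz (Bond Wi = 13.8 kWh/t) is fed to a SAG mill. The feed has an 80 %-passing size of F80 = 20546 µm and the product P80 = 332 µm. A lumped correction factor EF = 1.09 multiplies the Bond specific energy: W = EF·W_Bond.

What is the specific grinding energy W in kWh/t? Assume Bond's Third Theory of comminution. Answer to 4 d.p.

W = 10·Wi·(P80^(-½) − F80^(-½))
1/√332 = 0.054882;  1/√20546 = 0.006976
W = 10·13.8·(0.054882 − 0.006976) = 6.6110 kWh/t
W_actual = 1.09 × 6.6110 = 7.2060 kWh/t

W = 7.2060 kWh/t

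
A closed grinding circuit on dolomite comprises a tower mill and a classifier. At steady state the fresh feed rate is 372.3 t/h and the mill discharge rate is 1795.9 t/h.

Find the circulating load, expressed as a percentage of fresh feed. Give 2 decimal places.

Steady state: M = F + R.
R = M − F = 1795.9 − 372.3 = 1423.6 t/h
CL = 100·R/F = 100·1423.6/372.3 = 382.38 %

CL = 382.38 %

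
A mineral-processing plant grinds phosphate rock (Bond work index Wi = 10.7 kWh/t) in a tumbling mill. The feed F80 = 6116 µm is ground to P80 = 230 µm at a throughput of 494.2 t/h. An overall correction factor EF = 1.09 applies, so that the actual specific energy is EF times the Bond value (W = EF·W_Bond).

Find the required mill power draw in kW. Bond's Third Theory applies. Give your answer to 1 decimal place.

W = 10 Wi / √P80 − 10 Wi / √F80
W = 10·10.7·(1/√230 − 1/√6116) = 10·10.7·(0.053151) = 5.6872 kWh/t
With EF = 1.09: W = 5.6872·1.09 = 6.1990 kWh/t
Power = W × throughput = 6.1990 kWh/t × 494.2 t/h = 3063.6 kW

P = 3063.6 kW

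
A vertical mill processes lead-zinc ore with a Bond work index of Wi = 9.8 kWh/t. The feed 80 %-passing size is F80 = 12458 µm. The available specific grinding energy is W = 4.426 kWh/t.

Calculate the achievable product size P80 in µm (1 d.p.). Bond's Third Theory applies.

W = 10 Wi (P80^-0.5 − F80^-0.5)
1/√P80 = 1/√F80 + W/(10·Wi)
  = 4.4260/(10·9.8) + 1/√12458 = 0.045163 + 0.008959 = 0.054123
P80 = (1/0.054123)² = 18.4766² = 341.38 µm

P80 = 341.4 µm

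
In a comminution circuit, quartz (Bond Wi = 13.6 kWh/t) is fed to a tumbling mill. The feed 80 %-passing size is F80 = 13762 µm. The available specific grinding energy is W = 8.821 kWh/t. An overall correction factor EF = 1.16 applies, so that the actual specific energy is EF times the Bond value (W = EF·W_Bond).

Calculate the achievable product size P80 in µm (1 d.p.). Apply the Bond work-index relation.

P80 = 240.8 µm

W = 10 Wi (P80^-0.5 − F80^-0.5)
W_Bond = W / EF = 8.821 / 1.16 = 7.6043 kWh/t
⇒ 1/√P80 = W_Bond/(10·Wi) + 1/√F80
  = 7.6043/(10·13.6) + 1/√13762 = 0.055914 + 0.008524 = 0.064438
P80 = (1/0.064438)² = 15.5187² = 240.83 µm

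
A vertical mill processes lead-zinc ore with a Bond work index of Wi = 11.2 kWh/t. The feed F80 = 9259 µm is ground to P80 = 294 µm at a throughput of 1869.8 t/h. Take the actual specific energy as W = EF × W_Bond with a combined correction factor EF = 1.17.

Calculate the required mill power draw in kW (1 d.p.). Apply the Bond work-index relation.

P = 11743.4 kW

W_Bond = 10·Wi·(1/√P₈₀ − 1/√F₈₀)
W = 10·11.2·(1/√294 − 1/√9259) = 10·11.2·(0.047929) = 5.3680 kWh/t
Apply correction: 5.3680 × 1.17 = 6.2806 kWh/t
Power = W × throughput = 6.2806 kWh/t × 1869.8 t/h = 11743.4 kW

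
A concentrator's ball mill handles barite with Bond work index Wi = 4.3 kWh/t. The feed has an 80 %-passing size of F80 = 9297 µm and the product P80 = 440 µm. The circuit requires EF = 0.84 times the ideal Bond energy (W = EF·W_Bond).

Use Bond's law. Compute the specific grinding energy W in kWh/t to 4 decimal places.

W = 1.3473 kWh/t

W_Bond = 10·Wi·(1/√P₈₀ − 1/√F₈₀)
1/√440 = 0.047673;  1/√9297 = 0.010371
W = 10·4.3·(0.047673 − 0.010371) = 1.6040 kWh/t
W_actual = 0.84 × 1.6040 = 1.3473 kWh/t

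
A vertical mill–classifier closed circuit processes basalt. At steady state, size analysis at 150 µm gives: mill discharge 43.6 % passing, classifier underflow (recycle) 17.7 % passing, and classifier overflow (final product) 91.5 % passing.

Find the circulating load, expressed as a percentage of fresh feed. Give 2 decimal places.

Mass balance on the −150 µm fraction:
Fd + Rd = Ru + Fo ⇒ R/F = (o−d)/(d−u)
r = (91.5 − 43.6)/(43.6 − 17.7) = 47.9/25.9 = 1.8494
CL = 100·r = 184.94 %

CL = 184.94 %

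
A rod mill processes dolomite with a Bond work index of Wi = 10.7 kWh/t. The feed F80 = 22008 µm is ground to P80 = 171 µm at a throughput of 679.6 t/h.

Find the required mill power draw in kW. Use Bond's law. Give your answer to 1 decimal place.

P = 5070.7 kW

W = 10·Wi·[P80^(−½) − F80^(−½)]
W = 10·10.7·(1/√171 − 1/√22008) = 10·10.7·(0.069731) = 7.4612 kWh/t
Mill draw = 7.4612 × 679.6 = 5070.7 kW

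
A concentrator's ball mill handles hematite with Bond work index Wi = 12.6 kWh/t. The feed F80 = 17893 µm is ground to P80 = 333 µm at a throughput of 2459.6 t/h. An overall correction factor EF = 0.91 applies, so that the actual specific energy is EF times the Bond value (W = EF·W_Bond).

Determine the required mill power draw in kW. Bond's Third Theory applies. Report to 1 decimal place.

W = 10 Wi (1/√P80 − 1/√F80)  [Bond]
W = 10·12.6·(1/√333 − 1/√17893) = 10·12.6·(0.047324) = 5.9628 kWh/t
Corrected W = EF·W_Bond = 0.91·5.9628 = 5.4262 kWh/t
P_mill = W·ṁ = 5.4262·2459.6 = 13346.2 kW

P = 13346.2 kW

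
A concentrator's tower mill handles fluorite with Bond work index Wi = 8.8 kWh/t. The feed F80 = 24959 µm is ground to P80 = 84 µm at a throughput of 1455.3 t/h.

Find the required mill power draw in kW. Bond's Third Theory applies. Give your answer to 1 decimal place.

Bond: W = 10·Wi·(1/√P80 − 1/√F80)
W = 10·8.8·(1/√84 − 1/√24959) = 10·8.8·(0.102779) = 9.0446 kWh/t
P_mill = W·ṁ = 9.0446·1455.3 = 13162.6 kW

P = 13162.6 kW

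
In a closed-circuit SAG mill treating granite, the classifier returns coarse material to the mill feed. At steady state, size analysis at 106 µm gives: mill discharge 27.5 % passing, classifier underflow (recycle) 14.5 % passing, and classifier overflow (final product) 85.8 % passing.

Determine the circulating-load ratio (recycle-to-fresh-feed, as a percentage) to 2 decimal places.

CL = 448.46 %

Balance %-passing 106 µm (r = R/F):
Fd + Rd = Ru + Fo ⇒ R/F = (o−d)/(d−u)
r = (85.8 − 27.5)/(27.5 − 14.5) = 58.3/13.0 = 4.4846
CL = 100·r = 448.46 %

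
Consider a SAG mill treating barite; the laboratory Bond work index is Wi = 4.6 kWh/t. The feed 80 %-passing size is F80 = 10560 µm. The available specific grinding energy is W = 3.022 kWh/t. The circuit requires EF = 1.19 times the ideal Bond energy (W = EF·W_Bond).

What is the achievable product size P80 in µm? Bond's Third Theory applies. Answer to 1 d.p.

P80 = 237.1 µm

W_Bond = 10·Wi·(1/√P₈₀ − 1/√F₈₀)
W_Bond = W / EF = 3.022 / 1.19 = 2.5395 kWh/t
1/√P80 = 1/√F80 + W_Bond/(10·Wi)
  = 2.5395/(10·4.6) + 1/√10560 = 0.055206 + 0.009731 = 0.064938
P80 = (1/0.064938)² = 15.3994² = 237.14 µm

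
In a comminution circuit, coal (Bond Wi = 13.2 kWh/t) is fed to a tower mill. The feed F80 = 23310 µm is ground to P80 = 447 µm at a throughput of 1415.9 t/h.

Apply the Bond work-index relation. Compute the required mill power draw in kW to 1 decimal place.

W = 10 Wi / √P80 − 10 Wi / √F80
W = 10·13.2·(1/√447 − 1/√23310) = 10·13.2·(0.040749) = 5.3788 kWh/t
Power = W × throughput = 5.3788 kWh/t × 1415.9 t/h = 7615.9 kW

P = 7615.9 kW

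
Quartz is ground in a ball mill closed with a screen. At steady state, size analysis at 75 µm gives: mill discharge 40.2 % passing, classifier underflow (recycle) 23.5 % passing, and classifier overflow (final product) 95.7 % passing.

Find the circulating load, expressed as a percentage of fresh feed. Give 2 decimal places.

CL = 332.34 %

Two-product formula at 75 µm:
(1+r)d = ru + o → r = (o−d)/(d−u)
r = (95.7 − 40.2)/(40.2 − 23.5) = 55.5/16.7 = 3.3234
CL = 100·r = 332.34 %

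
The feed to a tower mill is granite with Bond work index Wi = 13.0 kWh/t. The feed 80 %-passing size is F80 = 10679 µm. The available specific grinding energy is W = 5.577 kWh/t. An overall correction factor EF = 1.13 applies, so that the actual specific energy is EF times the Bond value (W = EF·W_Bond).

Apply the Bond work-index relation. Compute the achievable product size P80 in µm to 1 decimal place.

W_Bond = 10·Wi·(1/√P₈₀ − 1/√F₈₀)
W_Bond = W / EF = 5.577 / 1.13 = 4.9354 kWh/t
P80^-0.5 = F80^-0.5 + W_Bond/(10 Wi)
  = 4.9354/(10·13.0) + 1/√10679 = 0.037965 + 0.009677 = 0.047641
P80 = (1/0.047641)² = 20.9901² = 440.59 µm

P80 = 440.6 µm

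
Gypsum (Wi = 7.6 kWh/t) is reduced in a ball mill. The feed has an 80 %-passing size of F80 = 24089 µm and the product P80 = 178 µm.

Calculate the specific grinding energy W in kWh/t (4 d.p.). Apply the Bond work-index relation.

Bond: W = 10·Wi·(1/√P80 − 1/√F80)
1/√178 = 0.074953;  1/√24089 = 0.006443
W = 10·7.6·(0.074953 − 0.006443) = 5.2068 kWh/t

W = 5.2068 kWh/t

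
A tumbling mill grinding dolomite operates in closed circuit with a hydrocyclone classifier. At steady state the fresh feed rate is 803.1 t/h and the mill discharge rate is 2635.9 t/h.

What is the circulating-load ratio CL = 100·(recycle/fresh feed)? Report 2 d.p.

CL = 228.22 %

Mill node: discharge = fresh + recycle.
R = M − F = 2635.9 − 803.1 = 1832.8 t/h
CL = 100·R/F = 100·1832.8/803.1 = 228.22 %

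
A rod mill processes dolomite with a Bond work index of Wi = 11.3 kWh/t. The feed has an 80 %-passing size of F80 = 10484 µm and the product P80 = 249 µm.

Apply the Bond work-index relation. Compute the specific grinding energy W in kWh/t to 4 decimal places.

W = 6.0575 kWh/t

W = 10 Wi (1/√P80 − 1/√F80)  [Bond]
1/√249 = 0.063372;  1/√10484 = 0.009766
W = 10·11.3·(0.063372 − 0.009766) = 6.0575 kWh/t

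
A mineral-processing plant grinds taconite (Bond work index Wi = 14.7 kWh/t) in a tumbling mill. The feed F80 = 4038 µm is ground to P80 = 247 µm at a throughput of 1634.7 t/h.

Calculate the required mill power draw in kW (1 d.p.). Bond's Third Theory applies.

P = 11508.4 kW

W = 10 Wi (P80^-0.5 − F80^-0.5)
W = 10·14.7·(1/√247 − 1/√4038) = 10·14.7·(0.047892) = 7.0401 kWh/t
P_mill = W·ṁ = 7.0401·1634.7 = 11508.4 kW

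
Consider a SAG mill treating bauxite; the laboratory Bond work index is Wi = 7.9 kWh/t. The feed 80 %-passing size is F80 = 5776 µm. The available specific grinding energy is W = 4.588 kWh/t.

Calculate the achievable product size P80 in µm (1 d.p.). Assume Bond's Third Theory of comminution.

Bond: W = 10·Wi·(1/√P80 − 1/√F80)
⇒ 1/√P80 = W/(10 Wi) + 1/√F80
  = 4.5880/(10·7.9) + 1/√5776 = 0.058076 + 0.013158 = 0.071234
P80 = (1/0.071234)² = 14.0383² = 197.07 µm

P80 = 197.1 µm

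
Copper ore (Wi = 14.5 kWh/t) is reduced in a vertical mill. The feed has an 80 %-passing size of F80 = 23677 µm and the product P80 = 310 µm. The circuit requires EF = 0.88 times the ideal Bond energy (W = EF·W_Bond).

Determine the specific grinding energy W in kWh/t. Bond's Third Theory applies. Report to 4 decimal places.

W = 6.4179 kWh/t

W = 10 Wi (P80^-0.5 − F80^-0.5)
1/√310 = 0.056796;  1/√23677 = 0.006499
W = 10·14.5·(0.056796 − 0.006499) = 7.2931 kWh/t
W_actual = 0.88 × 7.2931 = 6.4179 kWh/t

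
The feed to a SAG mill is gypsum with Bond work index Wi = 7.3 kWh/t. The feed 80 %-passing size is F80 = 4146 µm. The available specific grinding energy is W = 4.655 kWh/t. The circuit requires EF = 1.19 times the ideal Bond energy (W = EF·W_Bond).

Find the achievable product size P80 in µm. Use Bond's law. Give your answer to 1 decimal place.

P80 = 209.3 µm

W = 10 Wi (P80^-0.5 − F80^-0.5)
W_Bond = W / EF = 4.655 / 1.19 = 3.9118 kWh/t
⇒ 1/√P80 = W_Bond/(10·Wi) + 1/√F80
  = 3.9118/(10·7.3) + 1/√4146 = 0.053586 + 0.015530 = 0.069116
P80 = (1/0.069116)² = 14.4684² = 209.33 µm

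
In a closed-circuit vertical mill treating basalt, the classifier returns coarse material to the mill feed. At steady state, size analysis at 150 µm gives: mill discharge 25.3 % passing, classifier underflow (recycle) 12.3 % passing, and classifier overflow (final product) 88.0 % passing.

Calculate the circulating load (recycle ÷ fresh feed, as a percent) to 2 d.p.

CL = 482.31 %

Classifier node, passing 150 µm:
(1+r)·d = r·u + o ⇒ r = (o−d)/(d−u)
r = (88.0 − 25.3)/(25.3 − 12.3) = 62.7/13.0 = 4.8231
CL = 100·r = 482.31 %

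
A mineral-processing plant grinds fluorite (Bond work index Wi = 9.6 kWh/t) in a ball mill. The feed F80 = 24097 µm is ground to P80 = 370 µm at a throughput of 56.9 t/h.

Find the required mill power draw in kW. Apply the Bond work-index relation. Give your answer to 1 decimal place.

W = 10·Wi·(P80^(-½) − F80^(-½))
W = 10·9.6·(1/√370 − 1/√24097) = 10·9.6·(0.045546) = 4.3724 kWh/t
Power = W × throughput = 4.3724 kWh/t × 56.9 t/h = 248.8 kW

P = 248.8 kW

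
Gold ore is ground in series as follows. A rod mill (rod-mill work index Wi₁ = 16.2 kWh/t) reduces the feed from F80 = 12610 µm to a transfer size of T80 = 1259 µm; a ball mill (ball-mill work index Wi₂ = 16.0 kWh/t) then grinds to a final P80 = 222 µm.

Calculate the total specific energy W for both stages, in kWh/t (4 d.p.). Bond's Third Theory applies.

Bond: W = 10·Wi·(1/√P80 − 1/√F80)
Stage 1 (12610→1259 µm, Wi₁=16.2): W₁ = 10·16.2·(0.028183 − 0.008905) = 3.1230 kWh/t
Stage 2 (1259→222 µm, Wi₂=16.0): W₂ = 10·16.0·(0.067116 − 0.028183) = 6.2292 kWh/t
W = W₁ + W₂ = 3.1230 + 6.2292 = 9.3522 kWh/t

W = 9.3522 kWh/t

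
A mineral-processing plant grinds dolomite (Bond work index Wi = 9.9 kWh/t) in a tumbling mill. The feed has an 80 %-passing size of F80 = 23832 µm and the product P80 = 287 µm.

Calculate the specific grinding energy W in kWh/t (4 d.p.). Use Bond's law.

W = 10·Wi·(P80^(-½) − F80^(-½))
1/√287 = 0.059028;  1/√23832 = 0.006478
W = 10·9.9·(0.059028 − 0.006478) = 5.2025 kWh/t

W = 5.2025 kWh/t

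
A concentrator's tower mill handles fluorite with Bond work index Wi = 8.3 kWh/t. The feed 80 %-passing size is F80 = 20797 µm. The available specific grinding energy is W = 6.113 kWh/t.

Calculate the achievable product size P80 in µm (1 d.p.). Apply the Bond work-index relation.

P80 = 154.0 µm

W = 10 Wi (1/√P80 − 1/√F80)  [Bond]
⇒ 1/√P80 = W/(10·Wi) + 1/√F80
  = 6.1130/(10·8.3) + 1/√20797 = 0.073651 + 0.006934 = 0.080585
P80 = (1/0.080585)² = 12.4093² = 153.99 µm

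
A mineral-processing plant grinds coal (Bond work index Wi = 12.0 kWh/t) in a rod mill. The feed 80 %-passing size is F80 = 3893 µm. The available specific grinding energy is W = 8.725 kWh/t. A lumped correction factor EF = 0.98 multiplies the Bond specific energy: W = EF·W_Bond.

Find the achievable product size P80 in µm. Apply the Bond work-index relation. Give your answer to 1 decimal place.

W = 10 Wi / √P80 − 10 Wi / √F80
W_Bond = W / EF = 8.725 / 0.98 = 8.9031 kWh/t
⇒ 1/√P80 = W_Bond/(10 Wi) + 1/√F80
  = 8.9031/(10·12.0) + 1/√3893 = 0.074192 + 0.016027 = 0.090219
P80 = (1/0.090219)² = 11.0841² = 122.86 µm

P80 = 122.9 µm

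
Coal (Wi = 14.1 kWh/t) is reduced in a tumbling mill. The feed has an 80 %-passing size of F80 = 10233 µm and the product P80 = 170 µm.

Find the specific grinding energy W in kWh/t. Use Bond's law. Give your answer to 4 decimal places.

Bond: W = 10·Wi·(1/√P80 − 1/√F80)
1/√170 = 0.076696;  1/√10233 = 0.009885
W = 10·14.1·(0.076696 − 0.009885) = 9.4204 kWh/t

W = 9.4204 kWh/t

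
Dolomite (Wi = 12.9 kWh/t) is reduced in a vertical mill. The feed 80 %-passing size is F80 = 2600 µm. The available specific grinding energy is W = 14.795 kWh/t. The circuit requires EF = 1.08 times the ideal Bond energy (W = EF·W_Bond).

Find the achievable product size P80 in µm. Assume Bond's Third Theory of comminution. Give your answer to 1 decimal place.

P80 = 63.2 µm

W_Bond = 10·Wi·(1/√P₈₀ − 1/√F₈₀)
W_Bond = W / EF = 14.795 / 1.08 = 13.6991 kWh/t
⇒ 1/√P80 = W_Bond/(10 Wi) + 1/√F80
  = 13.6991/(10·12.9) + 1/√2600 = 0.106194 + 0.019612 = 0.125806
P80 = (1/0.125806)² = 7.9487² = 63.18 µm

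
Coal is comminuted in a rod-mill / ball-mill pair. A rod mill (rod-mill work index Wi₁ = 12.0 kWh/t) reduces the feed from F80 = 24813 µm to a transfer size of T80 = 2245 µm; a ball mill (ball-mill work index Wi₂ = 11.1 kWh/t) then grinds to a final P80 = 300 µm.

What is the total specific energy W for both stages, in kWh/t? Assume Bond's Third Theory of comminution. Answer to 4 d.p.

Bond: W = 10·Wi·(1/√P80 − 1/√F80)
Stage 1 (24813→2245 µm, Wi₁=12.0): W₁ = 10·12.0·(0.021105 − 0.006348) = 1.7708 kWh/t
Stage 2 (2245→300 µm, Wi₂=11.1): W₂ = 10·11.1·(0.057735 − 0.021105) = 4.0659 kWh/t
W = W₁ + W₂ = 1.7708 + 4.0659 = 5.8367 kWh/t

W = 5.8367 kWh/t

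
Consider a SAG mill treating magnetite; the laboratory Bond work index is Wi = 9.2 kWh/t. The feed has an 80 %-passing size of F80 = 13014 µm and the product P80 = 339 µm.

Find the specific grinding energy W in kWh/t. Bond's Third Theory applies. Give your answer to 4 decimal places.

W = 4.1903 kWh/t

Bond:  W = 10 Wi (1/√P − 1/√F)
1/√339 = 0.054313;  1/√13014 = 0.008766
W = 10·9.2·(0.054313 − 0.008766) = 4.1903 kWh/t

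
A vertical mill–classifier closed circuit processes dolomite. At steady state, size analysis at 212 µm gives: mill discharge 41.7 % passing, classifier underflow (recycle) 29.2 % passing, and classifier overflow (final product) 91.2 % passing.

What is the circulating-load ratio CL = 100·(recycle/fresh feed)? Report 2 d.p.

CL = 396.00 %

Mass balance on the −212 µm fraction:
(1+r)·d = r·u + o ⇒ r = (o−d)/(d−u)
r = (91.2 − 41.7)/(41.7 − 29.2) = 49.5/12.5 = 3.9600
CL = 100·r = 396.00 %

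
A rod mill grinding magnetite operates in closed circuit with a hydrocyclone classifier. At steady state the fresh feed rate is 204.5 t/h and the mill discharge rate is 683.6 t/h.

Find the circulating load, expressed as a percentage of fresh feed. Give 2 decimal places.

Mill node: discharge = fresh + recycle.
R = M − F = 683.6 − 204.5 = 479.1 t/h
CL = 100·R/F = 100·479.1/204.5 = 234.28 %

CL = 234.28 %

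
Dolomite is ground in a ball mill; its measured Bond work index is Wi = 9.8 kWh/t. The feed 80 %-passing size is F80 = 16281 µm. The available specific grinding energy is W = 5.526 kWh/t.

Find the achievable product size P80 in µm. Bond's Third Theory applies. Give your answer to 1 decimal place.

W_Bond = 10·Wi·(1/√P₈₀ − 1/√F₈₀)
1/√P80 = 1/√F80 + W/(10·Wi)
  = 5.5260/(10·9.8) + 1/√16281 = 0.056388 + 0.007837 = 0.064225
P80 = (1/0.064225)² = 15.5703² = 242.43 µm

P80 = 242.4 µm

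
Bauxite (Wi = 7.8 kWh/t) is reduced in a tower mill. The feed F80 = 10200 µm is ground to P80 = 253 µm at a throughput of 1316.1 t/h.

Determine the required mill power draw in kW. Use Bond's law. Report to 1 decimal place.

W = 10·Wi·[P80^(−½) − F80^(−½)]
W = 10·7.8·(1/√253 − 1/√10200) = 10·7.8·(0.052968) = 4.1315 kWh/t
Mill draw = 4.1315 × 1316.1 = 5437.5 kW

P = 5437.5 kW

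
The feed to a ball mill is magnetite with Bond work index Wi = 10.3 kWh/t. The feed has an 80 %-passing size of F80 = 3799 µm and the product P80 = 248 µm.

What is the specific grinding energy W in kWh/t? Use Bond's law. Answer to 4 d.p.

W = 10 Wi (P80^-0.5 − F80^-0.5)
1/√248 = 0.063500;  1/√3799 = 0.016224
W = 10·10.3·(0.063500 − 0.016224) = 4.8694 kWh/t

W = 4.8694 kWh/t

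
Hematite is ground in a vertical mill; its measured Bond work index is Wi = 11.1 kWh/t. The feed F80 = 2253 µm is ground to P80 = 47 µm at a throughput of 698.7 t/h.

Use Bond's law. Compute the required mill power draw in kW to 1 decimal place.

P = 9678.7 kW

W = 10·Wi·(P80^(-½) − F80^(-½))
W = 10·11.1·(1/√47 − 1/√2253) = 10·11.1·(0.124797) = 13.8525 kWh/t
P_mill = W·ṁ = 13.8525·698.7 = 9678.7 kW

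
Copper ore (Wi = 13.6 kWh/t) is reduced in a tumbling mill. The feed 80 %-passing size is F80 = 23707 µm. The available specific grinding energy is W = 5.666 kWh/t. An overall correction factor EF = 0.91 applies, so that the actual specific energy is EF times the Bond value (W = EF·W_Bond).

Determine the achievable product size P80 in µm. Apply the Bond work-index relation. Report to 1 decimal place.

W = 10·Wi·[P80^(−½) − F80^(−½)]
W_Bond = W / EF = 5.666 / 0.91 = 6.2264 kWh/t
1/√P80 = 1/√F80 + W_Bond/(10·Wi)
  = 6.2264/(10·13.6) + 1/√23707 = 0.045782 + 0.006495 = 0.052277
P80 = (1/0.052277)² = 19.1289² = 365.92 µm

P80 = 365.9 µm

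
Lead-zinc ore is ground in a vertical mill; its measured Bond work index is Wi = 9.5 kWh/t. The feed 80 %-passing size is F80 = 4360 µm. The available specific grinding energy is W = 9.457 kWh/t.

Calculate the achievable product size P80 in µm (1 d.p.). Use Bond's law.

W = 10·Wi·(P80^(-½) − F80^(-½))
P80^-0.5 = F80^-0.5 + W/(10 Wi)
  = 9.4570/(10·9.5) + 1/√4360 = 0.099547 + 0.015145 = 0.114692
P80 = (1/0.114692)² = 8.7190² = 76.02 µm

P80 = 76.0 µm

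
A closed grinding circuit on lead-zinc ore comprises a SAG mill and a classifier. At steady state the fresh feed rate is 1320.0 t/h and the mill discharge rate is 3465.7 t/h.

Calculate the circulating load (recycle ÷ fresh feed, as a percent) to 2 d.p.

Steady state: M = F + R.
R = M − F = 3465.7 − 1320.0 = 2145.7 t/h
CL = 100·R/F = 100·2145.7/1320.0 = 162.55 %

CL = 162.55 %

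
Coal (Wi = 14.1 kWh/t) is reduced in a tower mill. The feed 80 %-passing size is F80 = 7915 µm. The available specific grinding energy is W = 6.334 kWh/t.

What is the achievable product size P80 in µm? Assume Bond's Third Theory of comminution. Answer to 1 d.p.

Bond: W = 10·Wi·(1/√P80 − 1/√F80)
P80^(−½) = W/(10 Wi) + F80^(−½)
  = 6.3340/(10·14.1) + 1/√7915 = 0.044922 + 0.011240 = 0.056162
P80 = (1/0.056162)² = 17.8056² = 317.04 µm

P80 = 317.0 µm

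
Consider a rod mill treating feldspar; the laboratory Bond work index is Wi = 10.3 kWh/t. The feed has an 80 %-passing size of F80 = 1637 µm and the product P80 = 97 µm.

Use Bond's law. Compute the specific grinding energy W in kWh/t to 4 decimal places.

W = 10 Wi / √P80 − 10 Wi / √F80
1/√97 = 0.101535;  1/√1637 = 0.024716
W = 10·10.3·(0.101535 − 0.024716) = 7.9123 kWh/t

W = 7.9123 kWh/t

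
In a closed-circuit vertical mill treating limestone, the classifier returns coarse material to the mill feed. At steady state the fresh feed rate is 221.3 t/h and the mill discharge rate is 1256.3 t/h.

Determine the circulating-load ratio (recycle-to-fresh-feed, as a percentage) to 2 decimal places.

CL = 467.69 %

Discharge = new feed + return, hence
R = M − F = 1256.3 − 221.3 = 1035.0 t/h
CL = 100·R/F = 100·1035.0/221.3 = 467.69 %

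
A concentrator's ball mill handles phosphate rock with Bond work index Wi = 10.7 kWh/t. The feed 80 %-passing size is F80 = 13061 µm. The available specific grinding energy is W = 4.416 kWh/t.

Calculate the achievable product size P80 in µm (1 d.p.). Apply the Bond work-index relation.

P80 = 399.7 µm

W = 10·Wi·(P80^(-½) − F80^(-½))
P80^(−½) = W/(10 Wi) + F80^(−½)
  = 4.4160/(10·10.7) + 1/√13061 = 0.041271 + 0.008750 = 0.050021
P80 = (1/0.050021)² = 19.9916² = 399.66 µm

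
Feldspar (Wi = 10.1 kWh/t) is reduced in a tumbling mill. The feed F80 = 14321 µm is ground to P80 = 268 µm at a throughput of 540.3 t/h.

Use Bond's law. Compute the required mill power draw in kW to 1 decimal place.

P = 2877.4 kW

W = 10 Wi / √P80 − 10 Wi / √F80
W = 10·10.1·(1/√268 − 1/√14321) = 10·10.1·(0.052728) = 5.3256 kWh/t
Mill draw = 5.3256 × 540.3 = 2877.4 kW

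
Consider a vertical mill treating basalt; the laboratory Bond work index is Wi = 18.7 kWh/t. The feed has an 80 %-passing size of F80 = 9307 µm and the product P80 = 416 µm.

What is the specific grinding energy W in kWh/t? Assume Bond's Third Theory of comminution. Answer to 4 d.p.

W = 7.2301 kWh/t

W = 10 Wi (P80^-0.5 − F80^-0.5)
1/√416 = 0.049029;  1/√9307 = 0.010366
W = 10·18.7·(0.049029 − 0.010366) = 7.2301 kWh/t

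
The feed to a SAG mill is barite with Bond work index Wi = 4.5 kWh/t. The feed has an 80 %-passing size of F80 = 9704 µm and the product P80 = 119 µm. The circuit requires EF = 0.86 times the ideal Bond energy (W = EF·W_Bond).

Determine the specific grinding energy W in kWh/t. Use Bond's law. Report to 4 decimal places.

Bond:  W = 10 Wi (1/√P − 1/√F)
1/√119 = 0.091670;  1/√9704 = 0.010151
W = 10·4.5·(0.091670 − 0.010151) = 3.6683 kWh/t
Apply correction: 3.6683 × 0.86 = 3.1548 kWh/t

W = 3.1548 kWh/t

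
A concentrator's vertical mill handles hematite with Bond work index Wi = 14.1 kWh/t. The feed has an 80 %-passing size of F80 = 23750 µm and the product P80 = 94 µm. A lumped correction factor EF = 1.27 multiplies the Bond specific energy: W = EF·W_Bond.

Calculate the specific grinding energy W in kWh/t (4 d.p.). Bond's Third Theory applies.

W_Bond = 10·Wi·(1/√P₈₀ − 1/√F₈₀)
1/√94 = 0.103142;  1/√23750 = 0.006489
W = 10·14.1·(0.103142 − 0.006489) = 13.6281 kWh/t
Apply correction: 13.6281 × 1.27 = 17.3077 kWh/t

W = 17.3077 kWh/t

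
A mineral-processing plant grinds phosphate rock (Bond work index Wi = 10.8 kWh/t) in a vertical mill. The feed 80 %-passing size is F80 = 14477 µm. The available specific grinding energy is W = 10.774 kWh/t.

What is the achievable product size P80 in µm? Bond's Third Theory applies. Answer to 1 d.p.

W = 10·Wi·[P80^(−½) − F80^(−½)]
⇒ 1/√P80 = W/(10 Wi) + 1/√F80
  = 10.7740/(10·10.8) + 1/√14477 = 0.099759 + 0.008311 = 0.108070
P80 = (1/0.108070)² = 9.2532² = 85.62 µm

P80 = 85.6 µm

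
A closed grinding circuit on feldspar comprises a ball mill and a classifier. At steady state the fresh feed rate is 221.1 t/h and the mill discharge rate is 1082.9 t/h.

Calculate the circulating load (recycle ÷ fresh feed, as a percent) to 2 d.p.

CL = 389.78 %

Discharge = new feed + return, hence
R = M − F = 1082.9 − 221.1 = 861.8 t/h
CL = 100·R/F = 100·861.8/221.1 = 389.78 %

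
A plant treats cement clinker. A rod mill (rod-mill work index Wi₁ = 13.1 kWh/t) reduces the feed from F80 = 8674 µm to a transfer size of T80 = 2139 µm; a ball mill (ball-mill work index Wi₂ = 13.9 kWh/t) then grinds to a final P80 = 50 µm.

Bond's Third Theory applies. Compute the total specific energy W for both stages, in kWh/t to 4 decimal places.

Bond:  W = 10 Wi (1/√P − 1/√F)
Stage 1 (8674→2139 µm, Wi₁=13.1): W₁ = 10·13.1·(0.021622 − 0.010737) = 1.4259 kWh/t
Stage 2 (2139→50 µm, Wi₂=13.9): W₂ = 10·13.9·(0.141421 − 0.021622) = 16.6521 kWh/t
W = W₁ + W₂ = 1.4259 + 16.6521 = 18.0780 kWh/t

W = 18.0780 kWh/t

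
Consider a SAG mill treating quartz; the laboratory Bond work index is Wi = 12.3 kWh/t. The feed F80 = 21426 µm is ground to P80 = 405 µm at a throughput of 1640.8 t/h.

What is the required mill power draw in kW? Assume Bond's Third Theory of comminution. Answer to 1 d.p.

P = 8649.7 kW

W = 10·Wi·[P80^(−½) − F80^(−½)]
W = 10·12.3·(1/√405 − 1/√21426) = 10·12.3·(0.042859) = 5.2716 kWh/t
Mill draw = 5.2716 × 1640.8 = 8649.7 kW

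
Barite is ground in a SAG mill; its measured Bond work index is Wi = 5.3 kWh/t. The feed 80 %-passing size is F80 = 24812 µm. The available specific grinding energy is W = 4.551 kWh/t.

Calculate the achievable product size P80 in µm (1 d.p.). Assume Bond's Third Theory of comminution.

P80 = 117.6 µm

W = 10 Wi / √P80 − 10 Wi / √F80
1/√P80 = 1/√F80 + W/(10·Wi)
  = 4.5510/(10·5.3) + 1/√24812 = 0.085868 + 0.006348 = 0.092216
P80 = (1/0.092216)² = 10.8441² = 117.59 µm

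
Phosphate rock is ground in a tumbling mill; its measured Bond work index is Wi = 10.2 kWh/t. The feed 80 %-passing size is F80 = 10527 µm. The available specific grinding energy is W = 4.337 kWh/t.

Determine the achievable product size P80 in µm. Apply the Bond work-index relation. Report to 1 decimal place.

W = 10·Wi·(P80^(-½) − F80^(-½))
⇒ 1/√P80 = W/(10 Wi) + 1/√F80
  = 4.3370/(10·10.2) + 1/√10527 = 0.042520 + 0.009746 = 0.052266
P80 = (1/0.052266)² = 19.1329² = 366.07 µm

P80 = 366.1 µm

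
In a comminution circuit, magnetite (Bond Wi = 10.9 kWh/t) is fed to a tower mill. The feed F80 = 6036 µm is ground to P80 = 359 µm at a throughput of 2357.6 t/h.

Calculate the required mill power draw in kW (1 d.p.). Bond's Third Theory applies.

Bond:  W = 10 Wi (1/√P − 1/√F)
W = 10·10.9·(1/√359 − 1/√6036) = 10·10.9·(0.039907) = 4.3498 kWh/t
P_mill = W·ṁ = 4.3498·2357.6 = 10255.1 kW

P = 10255.1 kW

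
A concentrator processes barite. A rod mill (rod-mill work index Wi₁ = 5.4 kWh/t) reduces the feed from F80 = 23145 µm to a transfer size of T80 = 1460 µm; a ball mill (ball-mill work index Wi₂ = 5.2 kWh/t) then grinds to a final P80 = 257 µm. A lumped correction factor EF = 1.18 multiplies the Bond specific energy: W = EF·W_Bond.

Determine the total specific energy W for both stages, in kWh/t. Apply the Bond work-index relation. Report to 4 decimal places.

W = 3.4705 kWh/t

W = 10 Wi / √P80 − 10 Wi / √F80
Stage 1 (23145→1460 µm, Wi₁=5.4): W₁ = 10·5.4·(0.026171 − 0.006573) = 1.0583 kWh/t
Stage 2 (1460→257 µm, Wi₂=5.2): W₂ = 10·5.2·(0.062378 − 0.026171) = 1.8828 kWh/t
W = W₁ + W₂ = 1.0583 + 1.8828 = 2.9411 kWh/t
Corrected W = EF·W_Bond = 1.18·2.9411 = 3.4705 kWh/t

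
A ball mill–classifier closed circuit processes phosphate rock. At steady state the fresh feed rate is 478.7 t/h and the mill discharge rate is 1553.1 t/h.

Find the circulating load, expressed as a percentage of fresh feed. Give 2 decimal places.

Steady state: M = F + R.
R = M − F = 1553.1 − 478.7 = 1074.4 t/h
CL = 100·R/F = 100·1074.4/478.7 = 224.44 %

CL = 224.44 %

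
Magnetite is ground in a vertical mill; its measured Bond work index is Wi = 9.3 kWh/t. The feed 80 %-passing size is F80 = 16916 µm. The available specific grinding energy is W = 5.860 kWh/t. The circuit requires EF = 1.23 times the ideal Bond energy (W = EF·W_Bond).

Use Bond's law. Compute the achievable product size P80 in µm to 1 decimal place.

P80 = 288.1 µm

W = 10·Wi·(P80^(-½) − F80^(-½))
W_Bond = W / EF = 5.860 / 1.23 = 4.7642 kWh/t
1/√P80 = 1/√F80 + W_Bond/(10·Wi)
  = 4.7642/(10·9.3) + 1/√16916 = 0.051228 + 0.007689 = 0.058917
P80 = (1/0.058917)² = 16.9731² = 288.08 µm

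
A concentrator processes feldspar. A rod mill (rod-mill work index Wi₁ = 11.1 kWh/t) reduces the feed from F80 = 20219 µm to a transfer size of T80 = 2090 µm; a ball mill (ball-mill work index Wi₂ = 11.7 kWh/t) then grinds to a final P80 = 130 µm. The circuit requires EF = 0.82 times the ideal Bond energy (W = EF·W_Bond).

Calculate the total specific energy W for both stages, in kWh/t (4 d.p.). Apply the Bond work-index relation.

W = 7.6668 kWh/t

W = 10 Wi (1/√P80 − 1/√F80)  [Bond]
Stage 1 (20219→2090 µm, Wi₁=11.1): W₁ = 10·11.1·(0.021874 − 0.007033) = 1.6474 kWh/t
Stage 2 (2090→130 µm, Wi₂=11.7): W₂ = 10·11.7·(0.087706 − 0.021874) = 7.7023 kWh/t
W = W₁ + W₂ = 1.6474 + 7.7023 = 9.3497 kWh/t
Apply correction: 9.3497 × 0.82 = 7.6668 kWh/t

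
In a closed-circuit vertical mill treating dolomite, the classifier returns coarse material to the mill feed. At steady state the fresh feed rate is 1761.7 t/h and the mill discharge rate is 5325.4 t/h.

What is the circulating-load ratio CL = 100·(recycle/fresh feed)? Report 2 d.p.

Discharge = new feed + return, hence
R = M − F = 5325.4 − 1761.7 = 3563.7 t/h
CL = 100·R/F = 100·3563.7/1761.7 = 202.29 %

CL = 202.29 %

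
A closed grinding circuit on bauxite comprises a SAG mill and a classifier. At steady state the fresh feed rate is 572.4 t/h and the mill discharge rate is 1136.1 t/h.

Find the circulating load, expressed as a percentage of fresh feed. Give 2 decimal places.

Steady state: M = F + R.
R = M − F = 1136.1 − 572.4 = 563.7 t/h
CL = 100·R/F = 100·563.7/572.4 = 98.48 %

CL = 98.48 %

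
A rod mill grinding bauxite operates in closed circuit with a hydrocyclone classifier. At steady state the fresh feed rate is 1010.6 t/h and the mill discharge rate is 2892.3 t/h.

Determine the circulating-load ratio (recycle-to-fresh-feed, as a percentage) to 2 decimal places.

M = F + R at steady state, so:
R = M − F = 2892.3 − 1010.6 = 1881.7 t/h
CL = 100·R/F = 100·1881.7/1010.6 = 186.20 %

CL = 186.20 %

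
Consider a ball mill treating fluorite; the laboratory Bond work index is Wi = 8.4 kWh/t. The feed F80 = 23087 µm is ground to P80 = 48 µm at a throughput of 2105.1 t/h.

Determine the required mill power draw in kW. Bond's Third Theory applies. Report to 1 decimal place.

P = 24359.2 kW

W_Bond = 10·Wi·(1/√P₈₀ − 1/√F₈₀)
W = 10·8.4·(1/√48 − 1/√23087) = 10·8.4·(0.137756) = 11.5715 kWh/t
P_mill = W·ṁ = 11.5715·2105.1 = 24359.2 kW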